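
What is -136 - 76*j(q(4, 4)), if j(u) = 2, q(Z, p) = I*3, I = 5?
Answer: -288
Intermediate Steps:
q(Z, p) = 15 (q(Z, p) = 5*3 = 15)
-136 - 76*j(q(4, 4)) = -136 - 76*2 = -136 - 152 = -288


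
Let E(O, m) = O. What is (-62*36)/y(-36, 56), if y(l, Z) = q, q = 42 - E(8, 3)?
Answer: -1116/17 ≈ -65.647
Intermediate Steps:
q = 34 (q = 42 - 1*8 = 42 - 8 = 34)
y(l, Z) = 34
(-62*36)/y(-36, 56) = -62*36/34 = -2232*1/34 = -1116/17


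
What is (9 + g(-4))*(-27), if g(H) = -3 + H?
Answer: -54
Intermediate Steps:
(9 + g(-4))*(-27) = (9 + (-3 - 4))*(-27) = (9 - 7)*(-27) = 2*(-27) = -54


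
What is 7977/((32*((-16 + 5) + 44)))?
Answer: 2659/352 ≈ 7.5540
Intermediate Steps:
7977/((32*((-16 + 5) + 44))) = 7977/((32*(-11 + 44))) = 7977/((32*33)) = 7977/1056 = 7977*(1/1056) = 2659/352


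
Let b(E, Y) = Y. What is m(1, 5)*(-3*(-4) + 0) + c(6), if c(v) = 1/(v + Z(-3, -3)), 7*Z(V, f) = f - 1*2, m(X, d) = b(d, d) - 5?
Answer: 7/37 ≈ 0.18919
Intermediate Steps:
m(X, d) = -5 + d (m(X, d) = d - 5 = -5 + d)
Z(V, f) = -2/7 + f/7 (Z(V, f) = (f - 1*2)/7 = (f - 2)/7 = (-2 + f)/7 = -2/7 + f/7)
c(v) = 1/(-5/7 + v) (c(v) = 1/(v + (-2/7 + (1/7)*(-3))) = 1/(v + (-2/7 - 3/7)) = 1/(v - 5/7) = 1/(-5/7 + v))
m(1, 5)*(-3*(-4) + 0) + c(6) = (-5 + 5)*(-3*(-4) + 0) + 7/(-5 + 7*6) = 0*(12 + 0) + 7/(-5 + 42) = 0*12 + 7/37 = 0 + 7*(1/37) = 0 + 7/37 = 7/37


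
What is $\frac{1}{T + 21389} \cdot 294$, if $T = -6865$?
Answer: $\frac{147}{7262} \approx 0.020242$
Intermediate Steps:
$\frac{1}{T + 21389} \cdot 294 = \frac{1}{-6865 + 21389} \cdot 294 = \frac{1}{14524} \cdot 294 = \frac{147}{7262}$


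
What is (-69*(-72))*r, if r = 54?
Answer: 268272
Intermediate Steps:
(-69*(-72))*r = -69*(-72)*54 = 4968*54 = 268272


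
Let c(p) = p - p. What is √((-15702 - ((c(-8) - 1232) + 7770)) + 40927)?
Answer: √18687 ≈ 136.70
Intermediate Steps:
c(p) = 0
√((-15702 - ((c(-8) - 1232) + 7770)) + 40927) = √((-15702 - ((0 - 1232) + 7770)) + 40927) = √((-15702 - (-1232 + 7770)) + 40927) = √((-15702 - 1*6538) + 40927) = √((-15702 - 6538) + 40927) = √(-22240 + 40927) = √18687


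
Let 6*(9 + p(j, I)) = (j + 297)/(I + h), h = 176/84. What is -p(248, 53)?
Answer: 17011/2314 ≈ 7.3513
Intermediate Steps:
h = 44/21 (h = 176*(1/84) = 44/21 ≈ 2.0952)
p(j, I) = -9 + (297 + j)/(6*(44/21 + I)) (p(j, I) = -9 + ((j + 297)/(I + 44/21))/6 = -9 + ((297 + j)/(44/21 + I))/6 = -9 + (297 + j)/(6*(44/21 + I)))
-p(248, 53) = -(1287 - 378*53 + 7*248)/(2*(44 + 21*53)) = -(1287 - 20034 + 1736)/(2*(44 + 1113)) = -(-17011)/(2*1157) = -1*(-17011/2314) = 17011/2314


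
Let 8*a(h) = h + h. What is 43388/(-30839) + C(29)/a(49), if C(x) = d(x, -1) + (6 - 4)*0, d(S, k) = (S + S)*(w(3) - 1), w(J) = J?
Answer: 12183284/1511111 ≈ 8.0625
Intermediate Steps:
a(h) = h/4 (a(h) = (h + h)/8 = (2*h)/8 = h/4)
d(S, k) = 4*S (d(S, k) = (S + S)*(3 - 1) = (2*S)*2 = 4*S)
C(x) = 4*x (C(x) = 4*x + (6 - 4)*0 = 4*x + 2*0 = 4*x + 0 = 4*x)
43388/(-30839) + C(29)/a(49) = 43388/(-30839) + (4*29)/(((1/4)*49)) = 43388*(-1/30839) + 116/(49/4) = -43388/30839 + 116*(4/49) = -43388/30839 + 464/49 = 12183284/1511111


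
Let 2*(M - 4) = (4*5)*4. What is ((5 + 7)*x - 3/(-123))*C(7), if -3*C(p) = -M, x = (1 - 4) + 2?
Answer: -21604/123 ≈ -175.64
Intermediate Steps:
x = -1 (x = -3 + 2 = -1)
M = 44 (M = 4 + ((4*5)*4)/2 = 4 + (20*4)/2 = 4 + (½)*80 = 4 + 40 = 44)
C(p) = 44/3 (C(p) = -(-1)*44/3 = -⅓*(-44) = 44/3)
((5 + 7)*x - 3/(-123))*C(7) = ((5 + 7)*(-1) - 3/(-123))*(44/3) = (12*(-1) - 3*(-1/123))*(44/3) = (-12 + 1/41)*(44/3) = -491/41*44/3 = -21604/123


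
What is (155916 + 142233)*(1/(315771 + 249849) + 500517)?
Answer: 28135568357541203/188540 ≈ 1.4923e+11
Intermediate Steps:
(155916 + 142233)*(1/(315771 + 249849) + 500517) = 298149*(1/565620 + 500517) = 298149*(283102425541/565620) = 28135568357541203/188540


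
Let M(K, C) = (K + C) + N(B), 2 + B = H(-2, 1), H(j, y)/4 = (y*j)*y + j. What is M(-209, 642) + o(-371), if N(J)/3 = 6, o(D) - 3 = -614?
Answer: -160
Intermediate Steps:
H(j, y) = 4*j + 4*j*y² (H(j, y) = 4*((y*j)*y + j) = 4*((j*y)*y + j) = 4*(j*y² + j) = 4*(j + j*y²) = 4*j + 4*j*y²)
o(D) = -611 (o(D) = 3 - 614 = -611)
B = -18 (B = -2 + 4*(-2)*(1 + 1²) = -2 + 4*(-2)*(1 + 1) = -2 + 4*(-2)*2 = -2 - 16 = -18)
N(J) = 18 (N(J) = 3*6 = 18)
M(K, C) = 18 + C + K (M(K, C) = (K + C) + 18 = (C + K) + 18 = 18 + C + K)
M(-209, 642) + o(-371) = (18 + 642 - 209) - 611 = 451 - 611 = -160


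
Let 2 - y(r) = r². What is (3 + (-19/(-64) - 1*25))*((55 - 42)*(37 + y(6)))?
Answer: -54171/64 ≈ -846.42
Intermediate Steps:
y(r) = 2 - r²
(3 + (-19/(-64) - 1*25))*((55 - 42)*(37 + y(6))) = (3 + (-19/(-64) - 1*25))*((55 - 42)*(37 + (2 - 1*6²))) = (3 + (-19*(-1/64) - 25))*(13*(37 + (2 - 1*36))) = (3 + (19/64 - 25))*(13*(37 + (2 - 36))) = (3 - 1581/64)*(13*(37 - 34)) = -18057*3/64 = -1389/64*39 = -54171/64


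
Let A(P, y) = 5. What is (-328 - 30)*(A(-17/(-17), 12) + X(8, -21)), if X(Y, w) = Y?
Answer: -4654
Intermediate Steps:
(-328 - 30)*(A(-17/(-17), 12) + X(8, -21)) = (-328 - 30)*(5 + 8) = -358*13 = -4654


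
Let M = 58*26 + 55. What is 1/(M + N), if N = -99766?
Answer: -1/98203 ≈ -1.0183e-5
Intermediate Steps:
M = 1563 (M = 1508 + 55 = 1563)
1/(M + N) = 1/(1563 - 99766) = 1/(-98203) = -1/98203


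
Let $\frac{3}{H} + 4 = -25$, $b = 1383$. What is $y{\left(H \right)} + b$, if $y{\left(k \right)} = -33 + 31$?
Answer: $1381$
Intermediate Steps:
$H = - \frac{3}{29}$ ($H = \frac{3}{-4 - 25} = \frac{3}{-29} = 3 \left(- \frac{1}{29}\right) = - \frac{3}{29} \approx -0.10345$)
$y{\left(k \right)} = -2$
$y{\left(H \right)} + b = -2 + 1383 = 1381$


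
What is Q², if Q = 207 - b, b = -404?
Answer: 373321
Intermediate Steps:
Q = 611 (Q = 207 - 1*(-404) = 207 + 404 = 611)
Q² = 611² = 373321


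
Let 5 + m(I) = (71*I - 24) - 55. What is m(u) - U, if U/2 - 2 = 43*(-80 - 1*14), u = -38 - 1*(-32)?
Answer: 7570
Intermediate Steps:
u = -6 (u = -38 + 32 = -6)
U = -8080 (U = 4 + 2*(43*(-80 - 1*14)) = 4 + 2*(43*(-80 - 14)) = 4 + 2*(43*(-94)) = 4 + 2*(-4042) = 4 - 8084 = -8080)
m(I) = -84 + 71*I (m(I) = -5 + ((71*I - 24) - 55) = -5 + ((-24 + 71*I) - 55) = -5 + (-79 + 71*I) = -84 + 71*I)
m(u) - U = (-84 + 71*(-6)) - 1*(-8080) = (-84 - 426) + 8080 = -510 + 8080 = 7570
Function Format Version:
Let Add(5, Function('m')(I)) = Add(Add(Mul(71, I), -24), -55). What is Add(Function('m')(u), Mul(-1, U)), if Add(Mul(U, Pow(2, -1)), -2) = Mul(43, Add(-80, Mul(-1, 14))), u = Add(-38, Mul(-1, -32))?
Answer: 7570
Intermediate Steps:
u = -6 (u = Add(-38, 32) = -6)
U = -8080 (U = Add(4, Mul(2, Mul(43, Add(-80, Mul(-1, 14))))) = Add(4, Mul(2, Mul(43, Add(-80, -14)))) = Add(4, Mul(2, Mul(43, -94))) = Add(4, Mul(2, -4042)) = Add(4, -8084) = -8080)
Function('m')(I) = Add(-84, Mul(71, I)) (Function('m')(I) = Add(-5, Add(Add(Mul(71, I), -24), -55)) = Add(-5, Add(Add(-24, Mul(71, I)), -55)) = Add(-5, Add(-79, Mul(71, I))) = Add(-84, Mul(71, I)))
Add(Function('m')(u), Mul(-1, U)) = Add(Add(-84, Mul(71, -6)), Mul(-1, -8080)) = Add(Add(-84, -426), 8080) = Add(-510, 8080) = 7570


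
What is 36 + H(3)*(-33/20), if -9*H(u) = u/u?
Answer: 2171/60 ≈ 36.183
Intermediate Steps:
H(u) = -⅑ (H(u) = -u/(9*u) = -⅑*1 = -⅑)
36 + H(3)*(-33/20) = 36 - (-11)/(3*20) = 36 - ⅑*(-33/20) = 36 + 11/60 = 2171/60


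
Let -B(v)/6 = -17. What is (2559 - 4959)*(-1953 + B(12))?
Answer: 4442400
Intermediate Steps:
B(v) = 102 (B(v) = -6*(-17) = 102)
(2559 - 4959)*(-1953 + B(12)) = (2559 - 4959)*(-1953 + 102) = -2400*(-1851) = 4442400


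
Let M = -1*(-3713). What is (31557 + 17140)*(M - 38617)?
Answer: -1699720088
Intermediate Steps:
M = 3713
(31557 + 17140)*(M - 38617) = (31557 + 17140)*(3713 - 38617) = 48697*(-34904) = -1699720088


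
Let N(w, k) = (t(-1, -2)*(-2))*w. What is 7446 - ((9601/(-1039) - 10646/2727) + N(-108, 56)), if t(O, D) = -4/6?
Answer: 21542392391/2833353 ≈ 7603.1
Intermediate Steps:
t(O, D) = -2/3 (t(O, D) = -4*1/6 = -2/3)
N(w, k) = 4*w/3 (N(w, k) = (-2/3*(-2))*w = 4*w/3)
7446 - ((9601/(-1039) - 10646/2727) + N(-108, 56)) = 7446 - ((9601/(-1039) - 10646/2727) + (4/3)*(-108)) = 7446 - ((9601*(-1/1039) - 10646*1/2727) - 144) = 7446 - ((-9601/1039 - 10646/2727) - 144) = 7446 - (-37243121/2833353 - 144) = 7446 - 1*(-445245953/2833353) = 7446 + 445245953/2833353 = 21542392391/2833353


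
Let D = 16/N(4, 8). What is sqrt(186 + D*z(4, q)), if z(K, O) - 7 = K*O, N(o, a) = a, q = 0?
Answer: 10*sqrt(2) ≈ 14.142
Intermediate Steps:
z(K, O) = 7 + K*O
D = 2 (D = 16/8 = 16*(1/8) = 2)
sqrt(186 + D*z(4, q)) = sqrt(186 + 2*(7 + 4*0)) = sqrt(186 + 2*(7 + 0)) = sqrt(186 + 2*7) = sqrt(186 + 14) = sqrt(200) = 10*sqrt(2)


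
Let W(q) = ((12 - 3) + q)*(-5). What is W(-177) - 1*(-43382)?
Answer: 44222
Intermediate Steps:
W(q) = -45 - 5*q (W(q) = (9 + q)*(-5) = -45 - 5*q)
W(-177) - 1*(-43382) = (-45 - 5*(-177)) - 1*(-43382) = (-45 + 885) + 43382 = 840 + 43382 = 44222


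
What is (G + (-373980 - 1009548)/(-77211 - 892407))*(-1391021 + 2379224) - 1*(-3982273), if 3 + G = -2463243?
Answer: -393371064395424631/161603 ≈ -2.4342e+12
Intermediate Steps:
G = -2463246 (G = -3 - 2463243 = -2463246)
(G + (-373980 - 1009548)/(-77211 - 892407))*(-1391021 + 2379224) - 1*(-3982273) = (-2463246 + (-373980 - 1009548)/(-77211 - 892407))*(-1391021 + 2379224) - 1*(-3982273) = (-2463246 - 1383528/(-969618))*988203 + 3982273 = (-2463246 - 1383528*(-1/969618))*988203 + 3982273 = (-2463246 + 230588/161603)*988203 + 3982273 = -398067712750/161603*988203 + 3982273 = -393371707942688250/161603 + 3982273 = -393371064395424631/161603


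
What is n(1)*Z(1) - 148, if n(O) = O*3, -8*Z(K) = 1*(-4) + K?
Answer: -1175/8 ≈ -146.88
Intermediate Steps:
Z(K) = ½ - K/8 (Z(K) = -(1*(-4) + K)/8 = -(-4 + K)/8 = ½ - K/8)
n(O) = 3*O
n(1)*Z(1) - 148 = (3*1)*(½ - ⅛*1) - 148 = 3*(½ - ⅛) - 148 = 3*(3/8) - 148 = 9/8 - 148 = -1175/8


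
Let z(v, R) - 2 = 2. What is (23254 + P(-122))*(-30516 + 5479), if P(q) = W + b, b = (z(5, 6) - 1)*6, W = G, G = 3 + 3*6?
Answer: -583186841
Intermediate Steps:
G = 21 (G = 3 + 18 = 21)
z(v, R) = 4 (z(v, R) = 2 + 2 = 4)
W = 21
b = 18 (b = (4 - 1)*6 = 3*6 = 18)
P(q) = 39 (P(q) = 21 + 18 = 39)
(23254 + P(-122))*(-30516 + 5479) = (23254 + 39)*(-30516 + 5479) = 23293*(-25037) = -583186841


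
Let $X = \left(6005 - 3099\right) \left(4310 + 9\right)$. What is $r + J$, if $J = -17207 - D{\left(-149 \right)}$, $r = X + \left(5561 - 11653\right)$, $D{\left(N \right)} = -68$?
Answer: $12527783$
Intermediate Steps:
$X = 12551014$ ($X = 2906 \cdot 4319 = 12551014$)
$r = 12544922$ ($r = 12551014 + \left(5561 - 11653\right) = 12551014 - 6092 = 12544922$)
$J = -17139$ ($J = -17207 - -68 = -17207 + 68 = -17139$)
$r + J = 12544922 - 17139 = 12527783$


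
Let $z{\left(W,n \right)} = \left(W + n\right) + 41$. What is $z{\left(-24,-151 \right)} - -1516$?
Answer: $1382$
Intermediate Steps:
$z{\left(W,n \right)} = 41 + W + n$
$z{\left(-24,-151 \right)} - -1516 = \left(41 - 24 - 151\right) - -1516 = -134 + 1516 = 1382$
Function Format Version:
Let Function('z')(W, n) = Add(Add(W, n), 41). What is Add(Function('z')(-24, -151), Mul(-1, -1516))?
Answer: 1382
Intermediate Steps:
Function('z')(W, n) = Add(41, W, n)
Add(Function('z')(-24, -151), Mul(-1, -1516)) = Add(Add(41, -24, -151), Mul(-1, -1516)) = Add(-134, 1516) = 1382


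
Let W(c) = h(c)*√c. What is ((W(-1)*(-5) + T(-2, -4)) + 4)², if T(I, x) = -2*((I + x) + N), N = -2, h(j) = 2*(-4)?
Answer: -1200 + 1600*I ≈ -1200.0 + 1600.0*I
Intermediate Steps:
h(j) = -8
W(c) = -8*√c
T(I, x) = 4 - 2*I - 2*x (T(I, x) = -2*((I + x) - 2) = -2*(-2 + I + x) = 4 - 2*I - 2*x)
((W(-1)*(-5) + T(-2, -4)) + 4)² = ((-8*I*(-5) + (4 - 2*(-2) - 2*(-4))) + 4)² = ((-8*I*(-5) + (4 + 4 + 8)) + 4)² = ((40*I + 16) + 4)² = ((16 + 40*I) + 4)² = (20 + 40*I)²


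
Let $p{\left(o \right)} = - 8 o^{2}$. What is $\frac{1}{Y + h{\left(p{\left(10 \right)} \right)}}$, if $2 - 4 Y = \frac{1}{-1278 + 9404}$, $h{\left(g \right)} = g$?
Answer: $- \frac{32504}{25986949} \approx -0.0012508$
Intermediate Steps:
$Y = \frac{16251}{32504}$ ($Y = \frac{1}{2} - \frac{1}{4 \left(-1278 + 9404\right)} = \frac{1}{2} - \frac{1}{4 \cdot 8126} = \frac{1}{2} - \frac{1}{32504} = \frac{16251}{32504} \approx 0.49997$)
$\frac{1}{Y + h{\left(p{\left(10 \right)} \right)}} = \frac{1}{\frac{16251}{32504} - 8 \cdot 10^{2}} = \frac{1}{\frac{16251}{32504} - 800} = \frac{1}{- \frac{25986949}{32504}} = - \frac{32504}{25986949}$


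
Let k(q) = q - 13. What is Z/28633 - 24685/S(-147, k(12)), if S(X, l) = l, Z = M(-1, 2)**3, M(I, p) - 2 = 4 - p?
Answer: 706805669/28633 ≈ 24685.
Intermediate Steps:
M(I, p) = 6 - p (M(I, p) = 2 + (4 - p) = 6 - p)
Z = 64 (Z = (6 - 1*2)**3 = (6 - 2)**3 = 4**3 = 64)
k(q) = -13 + q
Z/28633 - 24685/S(-147, k(12)) = 64/28633 - 24685/(-13 + 12) = 64*(1/28633) - 24685/(-1) = 64/28633 - 24685*(-1) = 64/28633 + 24685 = 706805669/28633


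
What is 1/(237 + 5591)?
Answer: 1/5828 ≈ 0.00017159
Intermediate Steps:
1/(237 + 5591) = 1/5828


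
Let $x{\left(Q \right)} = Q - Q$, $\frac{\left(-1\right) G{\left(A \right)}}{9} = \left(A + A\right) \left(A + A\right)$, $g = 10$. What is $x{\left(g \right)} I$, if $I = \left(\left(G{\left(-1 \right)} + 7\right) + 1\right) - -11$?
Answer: $0$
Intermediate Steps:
$G{\left(A \right)} = - 36 A^{2}$ ($G{\left(A \right)} = - 9 \left(A + A\right) \left(A + A\right) = - 9 \cdot 2 A 2 A = - 9 \cdot 4 A^{2} = - 36 A^{2}$)
$x{\left(Q \right)} = 0$
$I = -17$ ($I = \left(\left(- 36 \left(-1\right)^{2} + 7\right) + 1\right) - -11 = \left(\left(\left(-36\right) 1 + 7\right) + 1\right) + 11 = \left(\left(-36 + 7\right) + 1\right) + 11 = \left(-29 + 1\right) + 11 = -28 + 11 = -17$)
$x{\left(g \right)} I = 0 \left(-17\right) = 0$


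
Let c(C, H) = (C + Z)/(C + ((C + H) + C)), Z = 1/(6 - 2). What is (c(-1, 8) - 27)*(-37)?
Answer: 20091/20 ≈ 1004.5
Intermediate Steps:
Z = ¼ (Z = 1/4 = ¼ ≈ 0.25000)
c(C, H) = (¼ + C)/(H + 3*C) (c(C, H) = (C + ¼)/(C + ((C + H) + C)) = (¼ + C)/(C + (H + 2*C)) = (¼ + C)/(H + 3*C))
(c(-1, 8) - 27)*(-37) = ((¼ - 1)/(8 + 3*(-1)) - 27)*(-37) = (-¾/(8 - 3) - 27)*(-37) = (-¾/5 - 27)*(-37) = ((⅕)*(-¾) - 27)*(-37) = (-3/20 - 27)*(-37) = -543/20*(-37) = 20091/20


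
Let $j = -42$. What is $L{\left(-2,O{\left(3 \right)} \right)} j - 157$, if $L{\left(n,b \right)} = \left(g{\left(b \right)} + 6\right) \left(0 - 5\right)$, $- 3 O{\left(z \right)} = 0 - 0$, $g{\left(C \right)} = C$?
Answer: $1103$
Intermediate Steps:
$O{\left(z \right)} = 0$ ($O{\left(z \right)} = - \frac{0 - 0}{3} = - \frac{0 + 0}{3} = \left(- \frac{1}{3}\right) 0 = 0$)
$L{\left(n,b \right)} = -30 - 5 b$ ($L{\left(n,b \right)} = \left(b + 6\right) \left(0 - 5\right) = \left(6 + b\right) \left(-5\right) = -30 - 5 b$)
$L{\left(-2,O{\left(3 \right)} \right)} j - 157 = \left(-30 - 0\right) \left(-42\right) - 157 = \left(-30 + 0\right) \left(-42\right) - 157 = \left(-30\right) \left(-42\right) - 157 = 1260 - 157 = 1103$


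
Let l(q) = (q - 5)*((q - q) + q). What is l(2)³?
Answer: -216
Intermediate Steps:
l(q) = q*(-5 + q) (l(q) = (-5 + q)*(0 + q) = (-5 + q)*q = q*(-5 + q))
l(2)³ = (2*(-5 + 2))³ = (2*(-3))³ = (-6)³ = -216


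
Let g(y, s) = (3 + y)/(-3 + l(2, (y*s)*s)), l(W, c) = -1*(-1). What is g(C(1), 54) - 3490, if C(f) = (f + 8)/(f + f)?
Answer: -13975/4 ≈ -3493.8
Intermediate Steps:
l(W, c) = 1
C(f) = (8 + f)/(2*f) (C(f) = (8 + f)/((2*f)) = (8 + f)*(1/(2*f)) = (8 + f)/(2*f))
g(y, s) = -3/2 - y/2 (g(y, s) = (3 + y)/(-3 + 1) = (3 + y)/(-2) = (3 + y)*(-½) = -3/2 - y/2)
g(C(1), 54) - 3490 = (-3/2 - (8 + 1)/(4*1)) - 3490 = (-3/2 - 9/4) - 3490 = -15/4 - 3490 = -13975/4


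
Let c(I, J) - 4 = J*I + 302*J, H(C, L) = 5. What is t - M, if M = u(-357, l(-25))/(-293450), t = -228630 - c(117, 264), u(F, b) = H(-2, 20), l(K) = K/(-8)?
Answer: -19910582499/58690 ≈ -3.3925e+5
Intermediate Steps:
c(I, J) = 4 + 302*J + I*J (c(I, J) = 4 + (J*I + 302*J) = 4 + (I*J + 302*J) = 4 + (302*J + I*J) = 4 + 302*J + I*J)
l(K) = -K/8 (l(K) = K*(-⅛) = -K/8)
u(F, b) = 5
t = -339250 (t = -228630 - (4 + 302*264 + 117*264) = -228630 - (4 + 79728 + 30888) = -228630 - 1*110620 = -228630 - 110620 = -339250)
M = -1/58690 (M = 5/(-293450) = 5*(-1/293450) = -1/58690 ≈ -1.7039e-5)
t - M = -339250 - 1*(-1/58690) = -339250 + 1/58690 = -19910582499/58690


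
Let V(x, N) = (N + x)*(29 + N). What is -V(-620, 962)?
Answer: -338922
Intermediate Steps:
V(x, N) = (29 + N)*(N + x)
-V(-620, 962) = -(962² + 29*962 + 29*(-620) + 962*(-620)) = -(925444 + 27898 - 17980 - 596440) = -1*338922 = -338922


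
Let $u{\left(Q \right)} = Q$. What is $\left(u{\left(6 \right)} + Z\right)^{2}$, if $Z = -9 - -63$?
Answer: $3600$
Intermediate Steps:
$Z = 54$ ($Z = -9 + 63 = 54$)
$\left(u{\left(6 \right)} + Z\right)^{2} = \left(6 + 54\right)^{2} = 60^{2} = 3600$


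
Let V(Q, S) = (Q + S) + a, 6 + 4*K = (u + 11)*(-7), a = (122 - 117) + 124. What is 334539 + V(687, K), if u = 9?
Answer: 670637/2 ≈ 3.3532e+5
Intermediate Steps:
a = 129 (a = 5 + 124 = 129)
K = -73/2 (K = -3/2 + ((9 + 11)*(-7))/4 = -3/2 + (20*(-7))/4 = -3/2 + (¼)*(-140) = -3/2 - 35 = -73/2 ≈ -36.500)
V(Q, S) = 129 + Q + S (V(Q, S) = (Q + S) + 129 = 129 + Q + S)
334539 + V(687, K) = 334539 + (129 + 687 - 73/2) = 334539 + 1559/2 = 670637/2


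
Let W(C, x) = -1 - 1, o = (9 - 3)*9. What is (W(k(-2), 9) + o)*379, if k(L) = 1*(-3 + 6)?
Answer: 19708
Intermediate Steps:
k(L) = 3 (k(L) = 1*3 = 3)
o = 54 (o = 6*9 = 54)
W(C, x) = -2
(W(k(-2), 9) + o)*379 = (-2 + 54)*379 = 52*379 = 19708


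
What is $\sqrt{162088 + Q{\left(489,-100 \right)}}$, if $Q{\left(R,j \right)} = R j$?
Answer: $2 \sqrt{28297} \approx 336.43$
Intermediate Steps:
$\sqrt{162088 + Q{\left(489,-100 \right)}} = \sqrt{162088 + 489 \left(-100\right)} = \sqrt{162088 - 48900} = \sqrt{113188} = 2 \sqrt{28297}$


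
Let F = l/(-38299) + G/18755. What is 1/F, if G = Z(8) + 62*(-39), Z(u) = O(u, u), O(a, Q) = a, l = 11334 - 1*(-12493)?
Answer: -143659549/107835195 ≈ -1.3322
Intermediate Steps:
l = 23827 (l = 11334 + 12493 = 23827)
Z(u) = u
G = -2410 (G = 8 + 62*(-39) = 8 - 2418 = -2410)
F = -107835195/143659549 (F = 23827/(-38299) - 2410/18755 = 23827*(-1/38299) - 2410*1/18755 = -23827/38299 - 482/3751 = -107835195/143659549 ≈ -0.75063)
1/F = 1/(-107835195/143659549) = -143659549/107835195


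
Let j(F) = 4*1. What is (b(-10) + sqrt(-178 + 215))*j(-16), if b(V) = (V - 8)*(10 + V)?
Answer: 4*sqrt(37) ≈ 24.331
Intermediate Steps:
j(F) = 4
b(V) = (-8 + V)*(10 + V)
(b(-10) + sqrt(-178 + 215))*j(-16) = ((-80 + (-10)**2 + 2*(-10)) + sqrt(-178 + 215))*4 = ((-80 + 100 - 20) + sqrt(37))*4 = (0 + sqrt(37))*4 = sqrt(37)*4 = 4*sqrt(37)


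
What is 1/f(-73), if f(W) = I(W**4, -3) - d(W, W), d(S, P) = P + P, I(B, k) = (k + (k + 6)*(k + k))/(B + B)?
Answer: 56796482/8292286351 ≈ 0.0068493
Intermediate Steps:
I(B, k) = (k + 2*k*(6 + k))/(2*B) (I(B, k) = (k + (6 + k)*(2*k))/((2*B)) = (k + 2*k*(6 + k))*(1/(2*B)) = (k + 2*k*(6 + k))/(2*B))
d(S, P) = 2*P
f(W) = -2*W - 21/(2*W**4) (f(W) = (1/2)*(-3)*(13 + 2*(-3))/W**4 - 2*W = (1/2)*(-3)*(13 - 6)/W**4 - 2*W = (1/2)*(-3)*7/W**4 - 2*W = -21/(2*W**4) - 2*W = -2*W - 21/(2*W**4))
1/f(-73) = 1/(-2*(-73) - 21/2/(-73)**4) = 1/(146 - 21/2*1/28398241) = 1/(146 - 21/56796482) = 1/(8292286351/56796482) = 56796482/8292286351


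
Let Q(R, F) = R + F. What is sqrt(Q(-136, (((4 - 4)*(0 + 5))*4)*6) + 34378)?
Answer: sqrt(34242) ≈ 185.05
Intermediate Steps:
Q(R, F) = F + R
sqrt(Q(-136, (((4 - 4)*(0 + 5))*4)*6) + 34378) = sqrt(((((4 - 4)*(0 + 5))*4)*6 - 136) + 34378) = sqrt((((0*5)*4)*6 - 136) + 34378) = sqrt(((0*4)*6 - 136) + 34378) = sqrt((0*6 - 136) + 34378) = sqrt((0 - 136) + 34378) = sqrt(-136 + 34378) = sqrt(34242)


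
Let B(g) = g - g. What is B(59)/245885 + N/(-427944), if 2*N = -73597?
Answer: 73597/855888 ≈ 0.085989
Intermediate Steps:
N = -73597/2 (N = (½)*(-73597) = -73597/2 ≈ -36799.)
B(g) = 0
B(59)/245885 + N/(-427944) = 0/245885 - 73597/2/(-427944) = 0*(1/245885) - 73597/2*(-1/427944) = 0 + 73597/855888 = 73597/855888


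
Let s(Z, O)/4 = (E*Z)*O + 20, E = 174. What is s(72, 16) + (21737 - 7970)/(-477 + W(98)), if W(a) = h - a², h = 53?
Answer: 8041158649/10028 ≈ 8.0187e+5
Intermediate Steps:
W(a) = 53 - a²
s(Z, O) = 80 + 696*O*Z (s(Z, O) = 4*((174*Z)*O + 20) = 4*(174*O*Z + 20) = 4*(20 + 174*O*Z) = 80 + 696*O*Z)
s(72, 16) + (21737 - 7970)/(-477 + W(98)) = (80 + 696*16*72) + (21737 - 7970)/(-477 + (53 - 1*98²)) = (80 + 801792) + 13767/(-477 + (53 - 1*9604)) = 801872 + 13767/(-477 + (53 - 9604)) = 801872 + 13767/(-477 - 9551) = 801872 + 13767/(-10028) = 801872 + 13767*(-1/10028) = 801872 - 13767/10028 = 8041158649/10028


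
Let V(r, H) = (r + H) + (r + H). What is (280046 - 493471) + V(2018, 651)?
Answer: -208087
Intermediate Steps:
V(r, H) = 2*H + 2*r (V(r, H) = (H + r) + (H + r) = 2*H + 2*r)
(280046 - 493471) + V(2018, 651) = (280046 - 493471) + (2*651 + 2*2018) = -213425 + (1302 + 4036) = -213425 + 5338 = -208087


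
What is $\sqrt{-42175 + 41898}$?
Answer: $i \sqrt{277} \approx 16.643 i$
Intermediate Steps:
$\sqrt{-42175 + 41898} = \sqrt{-277} = i \sqrt{277}$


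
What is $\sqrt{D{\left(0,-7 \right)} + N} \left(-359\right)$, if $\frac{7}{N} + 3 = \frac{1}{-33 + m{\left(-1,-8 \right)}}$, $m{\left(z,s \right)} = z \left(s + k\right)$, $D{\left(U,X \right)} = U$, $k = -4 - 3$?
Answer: $- \frac{1077 i \sqrt{770}}{55} \approx - 543.37 i$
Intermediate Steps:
$k = -7$ ($k = -4 - 3 = -7$)
$m{\left(z,s \right)} = z \left(-7 + s\right)$ ($m{\left(z,s \right)} = z \left(s - 7\right) = z \left(-7 + s\right)$)
$N = - \frac{126}{55}$ ($N = \frac{7}{-3 + \frac{1}{-33 - \left(-7 - 8\right)}} = \frac{7}{-3 + \frac{1}{-33 - -15}} = \frac{7}{-3 + \frac{1}{-33 + 15}} = \frac{7}{-3 + \frac{1}{-18}} = \frac{7}{-3 - \frac{1}{18}} = \frac{7}{- \frac{55}{18}} = 7 \left(- \frac{18}{55}\right) = - \frac{126}{55} \approx -2.2909$)
$\sqrt{D{\left(0,-7 \right)} + N} \left(-359\right) = \sqrt{0 - \frac{126}{55}} \left(-359\right) = \sqrt{- \frac{126}{55}} \left(-359\right) = \frac{3 i \sqrt{770}}{55} \left(-359\right) = - \frac{1077 i \sqrt{770}}{55}$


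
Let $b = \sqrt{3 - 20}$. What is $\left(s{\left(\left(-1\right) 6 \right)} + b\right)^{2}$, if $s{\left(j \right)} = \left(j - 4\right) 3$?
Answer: $\left(30 - i \sqrt{17}\right)^{2} \approx 883.0 - 247.39 i$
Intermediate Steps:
$b = i \sqrt{17}$ ($b = \sqrt{-17} = i \sqrt{17} \approx 4.1231 i$)
$s{\left(j \right)} = -12 + 3 j$ ($s{\left(j \right)} = \left(-4 + j\right) 3 = -12 + 3 j$)
$\left(s{\left(\left(-1\right) 6 \right)} + b\right)^{2} = \left(\left(-12 + 3 \left(\left(-1\right) 6\right)\right) + i \sqrt{17}\right)^{2} = \left(\left(-12 + 3 \left(-6\right)\right) + i \sqrt{17}\right)^{2} = \left(\left(-12 - 18\right) + i \sqrt{17}\right)^{2} = \left(-30 + i \sqrt{17}\right)^{2}$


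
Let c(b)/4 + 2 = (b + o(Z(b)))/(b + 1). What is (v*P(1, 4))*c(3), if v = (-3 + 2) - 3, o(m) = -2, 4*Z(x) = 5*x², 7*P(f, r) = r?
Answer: 16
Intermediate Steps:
P(f, r) = r/7
Z(x) = 5*x²/4 (Z(x) = (5*x²)/4 = 5*x²/4)
v = -4 (v = -1 - 3 = -4)
c(b) = -8 + 4*(-2 + b)/(1 + b) (c(b) = -8 + 4*((b - 2)/(b + 1)) = -8 + 4*((-2 + b)/(1 + b)) = -8 + 4*(-2 + b)/(1 + b))
(v*P(1, 4))*c(3) = (-4*4/7)*(4*(-4 - 1*3)/(1 + 3)) = (-4*4/7)*(4*(-4 - 3)/4) = -64*(-7)/(7*4) = -16/7*(-7) = 16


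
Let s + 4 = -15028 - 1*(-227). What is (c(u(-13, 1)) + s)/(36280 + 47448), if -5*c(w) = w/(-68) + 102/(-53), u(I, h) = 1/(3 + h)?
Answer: -1067116603/6035114240 ≈ -0.17682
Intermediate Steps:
c(w) = 102/265 + w/340 (c(w) = -(w/(-68) + 102/(-53))/5 = -(w*(-1/68) + 102*(-1/53))/5 = -(-w/68 - 102/53)/5 = -(-102/53 - w/68)/5 = 102/265 + w/340)
s = -14805 (s = -4 + (-15028 - 1*(-227)) = -4 + (-15028 + 227) = -4 - 14801 = -14805)
(c(u(-13, 1)) + s)/(36280 + 47448) = ((102/265 + 1/(340*(3 + 1))) - 14805)/(36280 + 47448) = ((102/265 + (1/340)/4) - 14805)/83728 = ((102/265 + (1/340)*(¼)) - 14805)*(1/83728) = ((102/265 + 1/1360) - 14805)*(1/83728) = (27797/72080 - 14805)*(1/83728) = -1067116603/72080*1/83728 = -1067116603/6035114240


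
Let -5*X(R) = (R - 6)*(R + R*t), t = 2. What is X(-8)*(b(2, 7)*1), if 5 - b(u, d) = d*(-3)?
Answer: -8736/5 ≈ -1747.2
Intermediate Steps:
b(u, d) = 5 + 3*d (b(u, d) = 5 - d*(-3) = 5 - (-3)*d = 5 + 3*d)
X(R) = -3*R*(-6 + R)/5 (X(R) = -(R - 6)*(R + R*2)/5 = -(-6 + R)*(R + 2*R)/5 = -(-6 + R)*3*R/5 = -3*R*(-6 + R)/5)
X(-8)*(b(2, 7)*1) = ((⅗)*(-8)*(6 - 1*(-8)))*((5 + 3*7)*1) = ((⅗)*(-8)*(6 + 8))*((5 + 21)*1) = ((⅗)*(-8)*14)*(26*1) = -336/5*26 = -8736/5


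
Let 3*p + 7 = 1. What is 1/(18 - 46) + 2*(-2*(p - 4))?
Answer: 671/28 ≈ 23.964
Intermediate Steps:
p = -2 (p = -7/3 + (1/3)*1 = -7/3 + 1/3 = -2)
1/(18 - 46) + 2*(-2*(p - 4)) = 1/(18 - 46) + 2*(-2*(-2 - 4)) = 1/(-28) + 2*(-2*(-6)) = -1/28 + 2*12 = -1/28 + 24 = 671/28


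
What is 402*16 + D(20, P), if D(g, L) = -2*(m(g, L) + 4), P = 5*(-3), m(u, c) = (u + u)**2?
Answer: 3224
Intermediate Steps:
m(u, c) = 4*u**2 (m(u, c) = (2*u)**2 = 4*u**2)
P = -15
D(g, L) = -8 - 8*g**2 (D(g, L) = -2*(4*g**2 + 4) = -2*(4 + 4*g**2) = -8 - 8*g**2)
402*16 + D(20, P) = 402*16 + (-8 - 8*20**2) = 6432 + (-8 - 8*400) = 6432 + (-8 - 3200) = 6432 - 3208 = 3224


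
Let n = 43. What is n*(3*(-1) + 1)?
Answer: -86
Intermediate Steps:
n*(3*(-1) + 1) = 43*(3*(-1) + 1) = 43*(-3 + 1) = 43*(-2) = -86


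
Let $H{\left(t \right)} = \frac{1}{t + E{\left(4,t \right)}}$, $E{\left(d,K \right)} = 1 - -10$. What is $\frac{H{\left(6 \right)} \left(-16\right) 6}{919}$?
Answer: $- \frac{96}{15623} \approx -0.0061448$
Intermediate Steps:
$E{\left(d,K \right)} = 11$ ($E{\left(d,K \right)} = 1 + 10 = 11$)
$H{\left(t \right)} = \frac{1}{11 + t}$ ($H{\left(t \right)} = \frac{1}{t + 11} = \frac{1}{11 + t}$)
$\frac{H{\left(6 \right)} \left(-16\right) 6}{919} = \frac{\frac{1}{11 + 6} \left(-16\right) 6}{919} = \frac{1}{17} \left(-16\right) 6 \cdot \frac{1}{919} = \left(- \frac{16}{17}\right) 6 \cdot \frac{1}{919} = \left(- \frac{96}{17}\right) \frac{1}{919} = - \frac{96}{15623}$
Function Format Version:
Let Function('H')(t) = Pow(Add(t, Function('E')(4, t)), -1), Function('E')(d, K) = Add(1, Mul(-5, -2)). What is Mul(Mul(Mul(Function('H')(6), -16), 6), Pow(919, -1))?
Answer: Rational(-96, 15623) ≈ -0.0061448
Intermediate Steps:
Function('E')(d, K) = 11 (Function('E')(d, K) = Add(1, 10) = 11)
Function('H')(t) = Pow(Add(11, t), -1) (Function('H')(t) = Pow(Add(t, 11), -1) = Pow(Add(11, t), -1))
Mul(Mul(Mul(Function('H')(6), -16), 6), Pow(919, -1)) = Mul(Mul(Mul(Pow(Add(11, 6), -1), -16), 6), Pow(919, -1)) = Mul(Mul(Mul(Pow(17, -1), -16), 6), Rational(1, 919)) = Mul(Mul(Mul(Rational(1, 17), -16), 6), Rational(1, 919)) = Mul(Mul(Rational(-16, 17), 6), Rational(1, 919)) = Mul(Rational(-96, 17), Rational(1, 919)) = Rational(-96, 15623)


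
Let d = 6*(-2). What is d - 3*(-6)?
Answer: 6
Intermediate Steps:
d = -12
d - 3*(-6) = -12 - 3*(-6) = -12 + 18 = 6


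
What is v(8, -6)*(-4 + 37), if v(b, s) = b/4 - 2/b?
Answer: 231/4 ≈ 57.750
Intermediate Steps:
v(b, s) = -2/b + b/4 (v(b, s) = b*(1/4) - 2/b = b/4 - 2/b = -2/b + b/4)
v(8, -6)*(-4 + 37) = (-2/8 + (1/4)*8)*(-4 + 37) = (-2*1/8 + 2)*33 = (-1/4 + 2)*33 = (7/4)*33 = 231/4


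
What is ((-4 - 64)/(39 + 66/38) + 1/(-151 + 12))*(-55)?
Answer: 4959955/53793 ≈ 92.204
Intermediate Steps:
((-4 - 64)/(39 + 66/38) + 1/(-151 + 12))*(-55) = (-68/(39 + 66*(1/38)) + 1/(-139))*(-55) = (-68/(39 + 33/19) - 1/139)*(-55) = (-68/774/19 - 1/139)*(-55) = (-68*19/774 - 1/139)*(-55) = (-646/387 - 1/139)*(-55) = -90181/53793*(-55) = 4959955/53793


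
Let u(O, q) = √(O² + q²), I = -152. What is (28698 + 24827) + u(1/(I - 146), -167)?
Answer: 53525 + √2476654757/298 ≈ 53692.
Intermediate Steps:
(28698 + 24827) + u(1/(I - 146), -167) = (28698 + 24827) + √((1/(-152 - 146))² + (-167)²) = 53525 + √((1/(-298))² + 27889) = 53525 + √((-1/298)² + 27889) = 53525 + √(1/88804 + 27889) = 53525 + √(2476654757/88804) = 53525 + √2476654757/298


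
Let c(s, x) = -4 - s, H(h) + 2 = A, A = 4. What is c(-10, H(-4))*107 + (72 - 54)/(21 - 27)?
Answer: 639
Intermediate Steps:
H(h) = 2 (H(h) = -2 + 4 = 2)
c(-10, H(-4))*107 + (72 - 54)/(21 - 27) = (-4 - 1*(-10))*107 + (72 - 54)/(21 - 27) = (-4 + 10)*107 + 18/(-6) = 6*107 + 18*(-⅙) = 642 - 3 = 639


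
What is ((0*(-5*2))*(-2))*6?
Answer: 0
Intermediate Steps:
((0*(-5*2))*(-2))*6 = ((0*(-10))*(-2))*6 = (0*(-2))*6 = 0*6 = 0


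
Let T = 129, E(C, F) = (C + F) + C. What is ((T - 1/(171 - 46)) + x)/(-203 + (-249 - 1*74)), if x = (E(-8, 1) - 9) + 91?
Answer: -24499/65750 ≈ -0.37261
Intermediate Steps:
E(C, F) = F + 2*C
x = 67 (x = ((1 + 2*(-8)) - 9) + 91 = ((1 - 16) - 9) + 91 = (-15 - 9) + 91 = -24 + 91 = 67)
((T - 1/(171 - 46)) + x)/(-203 + (-249 - 1*74)) = ((129 - 1/(171 - 46)) + 67)/(-203 + (-249 - 1*74)) = ((129 - 1/125) + 67)/(-203 + (-249 - 74)) = ((129 - 1*1/125) + 67)/(-203 - 323) = ((129 - 1/125) + 67)/(-526) = (16124/125 + 67)*(-1/526) = (24499/125)*(-1/526) = -24499/65750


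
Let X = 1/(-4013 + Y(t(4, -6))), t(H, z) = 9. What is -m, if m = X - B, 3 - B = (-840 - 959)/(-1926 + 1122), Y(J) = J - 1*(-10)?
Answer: 1224563/1605588 ≈ 0.76269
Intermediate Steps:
Y(J) = 10 + J (Y(J) = J + 10 = 10 + J)
X = -1/3994 (X = 1/(-4013 + (10 + 9)) = 1/(-4013 + 19) = 1/(-3994) = -1/3994 ≈ -0.00025038)
B = 613/804 (B = 3 - (-840 - 959)/(-1926 + 1122) = 3 - (-1799)/(-804) = 3 - (-1799)*(-1)/804 = 3 - 1*1799/804 = 3 - 1799/804 = 613/804 ≈ 0.76244)
m = -1224563/1605588 (m = -1/3994 - 1*613/804 = -1/3994 - 613/804 = -1224563/1605588 ≈ -0.76269)
-m = -1*(-1224563/1605588) = 1224563/1605588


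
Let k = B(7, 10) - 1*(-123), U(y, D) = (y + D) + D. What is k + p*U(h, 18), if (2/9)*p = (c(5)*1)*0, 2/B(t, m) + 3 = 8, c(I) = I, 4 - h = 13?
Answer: 617/5 ≈ 123.40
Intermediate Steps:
h = -9 (h = 4 - 1*13 = 4 - 13 = -9)
B(t, m) = ⅖ (B(t, m) = 2/(-3 + 8) = 2/5 = 2*(⅕) = ⅖)
U(y, D) = y + 2*D (U(y, D) = (D + y) + D = y + 2*D)
k = 617/5 (k = ⅖ - 1*(-123) = ⅖ + 123 = 617/5 ≈ 123.40)
p = 0 (p = 9*((5*1)*0)/2 = 9*(5*0)/2 = (9/2)*0 = 0)
k + p*U(h, 18) = 617/5 + 0*(-9 + 2*18) = 617/5 + 0*(-9 + 36) = 617/5 + 0*27 = 617/5 + 0 = 617/5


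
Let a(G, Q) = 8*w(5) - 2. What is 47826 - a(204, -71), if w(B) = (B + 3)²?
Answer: 47316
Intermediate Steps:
w(B) = (3 + B)²
a(G, Q) = 510 (a(G, Q) = 8*(3 + 5)² - 2 = 8*8² - 2 = 8*64 - 2 = 512 - 2 = 510)
47826 - a(204, -71) = 47826 - 1*510 = 47826 - 510 = 47316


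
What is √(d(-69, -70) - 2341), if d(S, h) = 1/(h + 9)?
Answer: I*√8710922/61 ≈ 48.384*I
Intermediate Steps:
d(S, h) = 1/(9 + h)
√(d(-69, -70) - 2341) = √(1/(9 - 70) - 2341) = √(1/(-61) - 2341) = √(-1/61 - 2341) = √(-142802/61) = I*√8710922/61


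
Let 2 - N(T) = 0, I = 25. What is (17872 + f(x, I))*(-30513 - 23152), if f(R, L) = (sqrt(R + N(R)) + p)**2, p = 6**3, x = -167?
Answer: -3454040395 - 23183280*I*sqrt(165) ≈ -3.454e+9 - 2.9779e+8*I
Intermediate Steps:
N(T) = 2 (N(T) = 2 - 1*0 = 2 + 0 = 2)
p = 216
f(R, L) = (216 + sqrt(2 + R))**2 (f(R, L) = (sqrt(R + 2) + 216)**2 = (sqrt(2 + R) + 216)**2 = (216 + sqrt(2 + R))**2)
(17872 + f(x, I))*(-30513 - 23152) = (17872 + (216 + sqrt(2 - 167))**2)*(-30513 - 23152) = (17872 + (216 + sqrt(-165))**2)*(-53665) = (17872 + (216 + I*sqrt(165))**2)*(-53665) = -959100880 - 53665*(216 + I*sqrt(165))**2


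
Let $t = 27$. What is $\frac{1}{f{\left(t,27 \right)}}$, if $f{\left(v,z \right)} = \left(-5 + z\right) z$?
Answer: $\frac{1}{594} \approx 0.0016835$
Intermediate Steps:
$f{\left(v,z \right)} = z \left(-5 + z\right)$
$\frac{1}{f{\left(t,27 \right)}} = \frac{1}{27 \left(-5 + 27\right)} = \frac{1}{27 \cdot 22} = \frac{1}{594}$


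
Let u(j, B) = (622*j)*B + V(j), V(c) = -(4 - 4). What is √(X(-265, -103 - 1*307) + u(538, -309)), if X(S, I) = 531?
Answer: I*√103401993 ≈ 10169.0*I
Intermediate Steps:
V(c) = 0 (V(c) = -1*0 = 0)
u(j, B) = 622*B*j (u(j, B) = (622*j)*B + 0 = 622*B*j + 0 = 622*B*j)
√(X(-265, -103 - 1*307) + u(538, -309)) = √(531 + 622*(-309)*538) = √(531 - 103402524) = √(-103401993) = I*√103401993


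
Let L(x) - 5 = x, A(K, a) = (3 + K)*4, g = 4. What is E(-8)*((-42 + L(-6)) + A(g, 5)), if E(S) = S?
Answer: 120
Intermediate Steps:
A(K, a) = 12 + 4*K
L(x) = 5 + x
E(-8)*((-42 + L(-6)) + A(g, 5)) = -8*((-42 + (5 - 6)) + (12 + 4*4)) = -8*((-42 - 1) + (12 + 16)) = -8*(-43 + 28) = -8*(-15) = 120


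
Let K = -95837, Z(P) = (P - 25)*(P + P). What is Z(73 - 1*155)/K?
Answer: -17548/95837 ≈ -0.18310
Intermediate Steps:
Z(P) = 2*P*(-25 + P) (Z(P) = (-25 + P)*(2*P) = 2*P*(-25 + P))
Z(73 - 1*155)/K = (2*(73 - 1*155)*(-25 + (73 - 1*155)))/(-95837) = (2*(73 - 155)*(-25 + (73 - 155)))*(-1/95837) = (2*(-82)*(-25 - 82))*(-1/95837) = (2*(-82)*(-107))*(-1/95837) = 17548*(-1/95837) = -17548/95837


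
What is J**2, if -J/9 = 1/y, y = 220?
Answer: 81/48400 ≈ 0.0016736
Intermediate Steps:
J = -9/220 ≈ -0.040909
J**2 = (-9/220)**2 = 81/48400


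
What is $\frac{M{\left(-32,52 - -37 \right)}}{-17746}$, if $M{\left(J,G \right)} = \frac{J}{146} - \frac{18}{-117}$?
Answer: $\frac{31}{8420477} \approx 3.6815 \cdot 10^{-6}$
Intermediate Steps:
$M{\left(J,G \right)} = \frac{2}{13} + \frac{J}{146}$ ($M{\left(J,G \right)} = J \frac{1}{146} - - \frac{2}{13} = \frac{J}{146} + \frac{2}{13} = \frac{2}{13} + \frac{J}{146}$)
$\frac{M{\left(-32,52 - -37 \right)}}{-17746} = \frac{\frac{2}{13} + \frac{1}{146} \left(-32\right)}{-17746} = \left(\frac{2}{13} - \frac{16}{73}\right) \left(- \frac{1}{17746}\right) = \left(- \frac{62}{949}\right) \left(- \frac{1}{17746}\right) = \frac{31}{8420477}$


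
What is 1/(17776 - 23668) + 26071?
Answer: 153610331/5892 ≈ 26071.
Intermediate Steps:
1/(17776 - 23668) + 26071 = 1/(-5892) + 26071 = -1/5892 + 26071 = 153610331/5892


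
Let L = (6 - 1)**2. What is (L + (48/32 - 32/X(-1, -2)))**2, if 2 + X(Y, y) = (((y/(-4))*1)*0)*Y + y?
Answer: 4761/4 ≈ 1190.3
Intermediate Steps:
X(Y, y) = -2 + y (X(Y, y) = -2 + ((((y/(-4))*1)*0)*Y + y) = -2 + ((((y*(-1/4))*1)*0)*Y + y) = -2 + (((-y/4*1)*0)*Y + y) = -2 + ((-y/4*0)*Y + y) = -2 + (0*Y + y) = -2 + (0 + y) = -2 + y)
L = 25 (L = 5**2 = 25)
(L + (48/32 - 32/X(-1, -2)))**2 = (25 + (48/32 - 32/(-2 - 2)))**2 = (25 + (48*(1/32) - 32/(-4)))**2 = (25 + (3/2 - 32*(-1/4)))**2 = (25 + (3/2 + 8))**2 = (25 + 19/2)**2 = (69/2)**2 = 4761/4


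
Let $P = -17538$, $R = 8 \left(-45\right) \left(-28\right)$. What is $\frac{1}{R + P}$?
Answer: $- \frac{1}{7458} \approx -0.00013408$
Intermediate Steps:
$R = 10080$ ($R = \left(-360\right) \left(-28\right) = 10080$)
$\frac{1}{R + P} = \frac{1}{10080 - 17538} = \frac{1}{-7458} = - \frac{1}{7458}$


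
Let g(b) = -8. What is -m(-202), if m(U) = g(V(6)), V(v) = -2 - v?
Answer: 8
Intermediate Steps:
m(U) = -8
-m(-202) = -1*(-8) = 8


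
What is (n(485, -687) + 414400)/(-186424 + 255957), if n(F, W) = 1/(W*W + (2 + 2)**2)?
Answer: 195590584001/32818533005 ≈ 5.9598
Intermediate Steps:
n(F, W) = 1/(16 + W**2) (n(F, W) = 1/(W**2 + 4**2) = 1/(W**2 + 16) = 1/(16 + W**2))
(n(485, -687) + 414400)/(-186424 + 255957) = (1/(16 + (-687)**2) + 414400)/(-186424 + 255957) = (1/(16 + 471969) + 414400)/69533 = (1/471985 + 414400)*(1/69533) = (195590584001/471985)*(1/69533) = 195590584001/32818533005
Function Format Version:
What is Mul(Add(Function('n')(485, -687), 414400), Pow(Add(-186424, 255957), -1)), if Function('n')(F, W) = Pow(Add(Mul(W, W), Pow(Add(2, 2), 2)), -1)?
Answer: Rational(195590584001, 32818533005) ≈ 5.9598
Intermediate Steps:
Function('n')(F, W) = Pow(Add(16, Pow(W, 2)), -1) (Function('n')(F, W) = Pow(Add(Pow(W, 2), Pow(4, 2)), -1) = Pow(Add(Pow(W, 2), 16), -1) = Pow(Add(16, Pow(W, 2)), -1))
Mul(Add(Function('n')(485, -687), 414400), Pow(Add(-186424, 255957), -1)) = Mul(Add(Pow(Add(16, Pow(-687, 2)), -1), 414400), Pow(Add(-186424, 255957), -1)) = Mul(Add(Pow(Add(16, 471969), -1), 414400), Pow(69533, -1)) = Mul(Add(Pow(471985, -1), 414400), Rational(1, 69533)) = Mul(Add(Rational(1, 471985), 414400), Rational(1, 69533)) = Mul(Rational(195590584001, 471985), Rational(1, 69533)) = Rational(195590584001, 32818533005)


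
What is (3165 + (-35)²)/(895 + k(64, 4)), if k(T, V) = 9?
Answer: 2195/452 ≈ 4.8562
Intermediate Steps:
(3165 + (-35)²)/(895 + k(64, 4)) = (3165 + (-35)²)/(895 + 9) = (3165 + 1225)/904 = 4390*(1/904) = 2195/452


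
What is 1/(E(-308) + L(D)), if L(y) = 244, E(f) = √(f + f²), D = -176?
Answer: -61/8755 + √23639/17510 ≈ 0.0018132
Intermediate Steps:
1/(E(-308) + L(D)) = 1/(√(-308*(1 - 308)) + 244) = 1/(√(-308*(-307)) + 244) = 1/(√94556 + 244) = 1/(2*√23639 + 244) = 1/(244 + 2*√23639)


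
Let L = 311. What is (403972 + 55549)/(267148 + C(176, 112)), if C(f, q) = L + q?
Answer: 459521/267571 ≈ 1.7174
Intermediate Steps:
C(f, q) = 311 + q
(403972 + 55549)/(267148 + C(176, 112)) = (403972 + 55549)/(267148 + (311 + 112)) = 459521/(267148 + 423) = 459521/267571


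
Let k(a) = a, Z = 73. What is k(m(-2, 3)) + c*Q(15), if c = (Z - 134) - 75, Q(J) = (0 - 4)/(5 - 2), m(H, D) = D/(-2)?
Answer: 1079/6 ≈ 179.83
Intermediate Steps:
m(H, D) = -D/2 (m(H, D) = D*(-1/2) = -D/2)
Q(J) = -4/3
c = -136 (c = (73 - 134) - 75 = -61 - 75 = -136)
k(m(-2, 3)) + c*Q(15) = -1/2*3 - 136*(-4/3) = -3/2 + 544/3 = 1079/6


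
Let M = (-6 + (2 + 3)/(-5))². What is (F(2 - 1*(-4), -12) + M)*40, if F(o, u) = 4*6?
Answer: 2920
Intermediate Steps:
F(o, u) = 24
M = 49 (M = (-6 + 5*(-⅕))² = (-6 - 1)² = (-7)² = 49)
(F(2 - 1*(-4), -12) + M)*40 = (24 + 49)*40 = 73*40 = 2920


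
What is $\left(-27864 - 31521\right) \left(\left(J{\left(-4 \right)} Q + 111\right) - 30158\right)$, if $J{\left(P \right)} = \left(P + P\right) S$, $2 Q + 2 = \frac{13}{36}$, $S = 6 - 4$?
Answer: $\frac{5350687475}{3} \approx 1.7836 \cdot 10^{9}$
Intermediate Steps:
$S = 2$
$Q = - \frac{59}{72}$ ($Q = -1 + \frac{13 \cdot \frac{1}{36}}{2} = -1 + \frac{1}{2} \cdot \frac{13}{36} = -1 + \frac{13}{72} = - \frac{59}{72} \approx -0.81944$)
$J{\left(P \right)} = 4 P$ ($J{\left(P \right)} = \left(P + P\right) 2 = 2 P 2 = 4 P$)
$\left(-27864 - 31521\right) \left(\left(J{\left(-4 \right)} Q + 111\right) - 30158\right) = \left(-27864 - 31521\right) \left(\left(4 \left(-4\right) \left(- \frac{59}{72}\right) + 111\right) - 30158\right) = - 59385 \left(\left(\left(-16\right) \left(- \frac{59}{72}\right) + 111\right) - 30158\right) = - 59385 \left(\left(\frac{118}{9} + 111\right) - 30158\right) = - 59385 \left(\frac{1117}{9} - 30158\right) = \left(-59385\right) \left(- \frac{270305}{9}\right) = \frac{5350687475}{3}$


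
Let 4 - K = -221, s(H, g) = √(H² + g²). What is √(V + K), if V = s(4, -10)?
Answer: √(225 + 2*√29) ≈ 15.355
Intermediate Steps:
K = 225 (K = 4 - 1*(-221) = 4 + 221 = 225)
V = 2*√29 (V = √(4² + (-10)²) = √(16 + 100) = √116 = 2*√29 ≈ 10.770)
√(V + K) = √(2*√29 + 225) = √(225 + 2*√29)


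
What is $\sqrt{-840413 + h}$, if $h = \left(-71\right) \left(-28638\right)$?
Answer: $\sqrt{1192885} \approx 1092.2$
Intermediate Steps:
$h = 2033298$
$\sqrt{-840413 + h} = \sqrt{-840413 + 2033298} = \sqrt{1192885}$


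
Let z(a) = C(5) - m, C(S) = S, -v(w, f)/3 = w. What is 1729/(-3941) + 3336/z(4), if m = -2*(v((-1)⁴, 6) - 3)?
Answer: -1879897/3941 ≈ -477.01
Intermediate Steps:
v(w, f) = -3*w
m = 12 (m = -2*(-3*(-1)⁴ - 3) = -2*(-3*1 - 3) = -2*(-3 - 3) = -2*(-6) = 12)
z(a) = -7 (z(a) = 5 - 1*12 = 5 - 12 = -7)
1729/(-3941) + 3336/z(4) = 1729/(-3941) + 3336/(-7) = 1729*(-1/3941) + 3336*(-⅐) = -247/563 - 3336/7 = -1879897/3941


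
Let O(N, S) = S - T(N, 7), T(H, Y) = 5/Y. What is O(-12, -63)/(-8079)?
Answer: 446/56553 ≈ 0.0078864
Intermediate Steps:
O(N, S) = -5/7 + S (O(N, S) = S - 5/7 = -5/7 + S)
O(-12, -63)/(-8079) = (-5/7 - 63)/(-8079) = -446/7*(-1/8079) = 446/56553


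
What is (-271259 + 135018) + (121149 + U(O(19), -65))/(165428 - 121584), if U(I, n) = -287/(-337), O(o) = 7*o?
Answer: -503244564662/3693857 ≈ -1.3624e+5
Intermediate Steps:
U(I, n) = 287/337 (U(I, n) = -287*(-1/337) = 287/337)
(-271259 + 135018) + (121149 + U(O(19), -65))/(165428 - 121584) = (-271259 + 135018) + (121149 + 287/337)/(165428 - 121584) = -136241 + (40827500/337)/43844 = -136241 + (40827500/337)*(1/43844) = -136241 + 10206875/3693857 = -503244564662/3693857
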